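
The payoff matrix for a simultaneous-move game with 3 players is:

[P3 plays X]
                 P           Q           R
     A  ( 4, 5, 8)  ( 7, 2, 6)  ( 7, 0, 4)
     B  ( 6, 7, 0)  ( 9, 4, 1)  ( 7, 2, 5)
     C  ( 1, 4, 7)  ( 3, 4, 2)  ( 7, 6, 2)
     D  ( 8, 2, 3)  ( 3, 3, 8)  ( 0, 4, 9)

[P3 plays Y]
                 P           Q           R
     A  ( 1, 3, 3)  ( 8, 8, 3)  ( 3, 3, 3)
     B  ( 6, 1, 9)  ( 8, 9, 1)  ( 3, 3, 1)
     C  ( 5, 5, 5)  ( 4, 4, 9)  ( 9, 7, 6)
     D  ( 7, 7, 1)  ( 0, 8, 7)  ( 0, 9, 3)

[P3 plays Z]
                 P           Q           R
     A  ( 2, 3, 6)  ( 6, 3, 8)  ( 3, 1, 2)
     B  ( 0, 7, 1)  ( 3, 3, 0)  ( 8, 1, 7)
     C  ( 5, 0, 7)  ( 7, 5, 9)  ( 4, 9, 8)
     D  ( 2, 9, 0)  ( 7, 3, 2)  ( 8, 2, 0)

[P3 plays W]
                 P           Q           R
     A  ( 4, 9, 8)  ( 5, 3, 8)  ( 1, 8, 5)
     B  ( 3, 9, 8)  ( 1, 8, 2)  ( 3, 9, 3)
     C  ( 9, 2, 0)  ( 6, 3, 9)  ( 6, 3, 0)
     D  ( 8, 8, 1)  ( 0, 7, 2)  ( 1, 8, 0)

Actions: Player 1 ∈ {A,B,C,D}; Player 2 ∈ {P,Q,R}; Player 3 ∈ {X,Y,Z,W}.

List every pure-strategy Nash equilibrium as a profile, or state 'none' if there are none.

Nash profiles: (C,Q,W)

(A,P,X): not NE [P1→D gives 8>4]
(A,P,Y): not NE [P1→D gives 7>1; P2→Q gives 8>3; P3→W gives 8>3]
(A,P,Z): not NE [P1→C gives 5>2; P3→W gives 8>6]
(A,P,W): not NE [P1→C gives 9>4]
(A,Q,X): not NE [P1→B gives 9>7; P2→P gives 5>2; P3→W gives 8>6]
(A,Q,Y): not NE [P3→W gives 8>3]
(A,Q,Z): not NE [P1→D gives 7>6]
(A,Q,W): not NE [P1→C gives 6>5; P2→P gives 9>3]
(A,R,X): not NE [P2→P gives 5>0; P3→W gives 5>4]
(A,R,Y): not NE [P1→C gives 9>3; P2→Q gives 8>3; P3→W gives 5>3]
(A,R,Z): not NE [P1→D gives 8>3; P2→Q gives 3>1; P3→W gives 5>2]
(A,R,W): not NE [P1→C gives 6>1; P2→P gives 9>8]
(B,P,X): not NE [P1→D gives 8>6; P3→Y gives 9>0]
(B,P,Y): not NE [P1→D gives 7>6; P2→Q gives 9>1]
(B,P,Z): not NE [P1→C gives 5>0; P3→Y gives 9>1]
(B,P,W): not NE [P1→C gives 9>3; P3→Y gives 9>8]
(B,Q,X): not NE [P2→P gives 7>4; P3→W gives 2>1]
(B,Q,Y): not NE [P3→W gives 2>1]
(B,Q,Z): not NE [P1→D gives 7>3; P2→P gives 7>3; P3→W gives 2>0]
(B,Q,W): not NE [P1→C gives 6>1; P2→R gives 9>8]
(B,R,X): not NE [P2→P gives 7>2; P3→Z gives 7>5]
(B,R,Y): not NE [P1→C gives 9>3; P2→Q gives 9>3; P3→Z gives 7>1]
(B,R,Z): not NE [P2→P gives 7>1]
(B,R,W): not NE [P1→C gives 6>3; P3→Z gives 7>3]
(C,P,X): not NE [P1→D gives 8>1; P2→R gives 6>4]
(C,P,Y): not NE [P1→D gives 7>5; P2→R gives 7>5; P3→Z gives 7>5]
(C,P,Z): not NE [P2→R gives 9>0]
(C,P,W): not NE [P2→R gives 3>2; P3→Z gives 7>0]
(C,Q,X): not NE [P1→B gives 9>3; P2→R gives 6>4; P3→W gives 9>2]
(C,Q,Y): not NE [P1→B gives 8>4; P2→R gives 7>4]
(C,Q,Z): not NE [P2→R gives 9>5]
(C,Q,W): NE
(C,R,X): not NE [P3→Z gives 8>2]
(C,R,Y): not NE [P3→Z gives 8>6]
(C,R,Z): not NE [P1→D gives 8>4]
(C,R,W): not NE [P3→Z gives 8>0]
(D,P,X): not NE [P2→R gives 4>2]
(D,P,Y): not NE [P2→R gives 9>7; P3→X gives 3>1]
(D,P,Z): not NE [P1→C gives 5>2; P3→X gives 3>0]
(D,P,W): not NE [P1→C gives 9>8; P3→X gives 3>1]
(D,Q,X): not NE [P1→B gives 9>3; P2→R gives 4>3]
(D,Q,Y): not NE [P1→B gives 8>0; P2→R gives 9>8; P3→X gives 8>7]
(D,Q,Z): not NE [P2→P gives 9>3; P3→X gives 8>2]
(D,Q,W): not NE [P1→C gives 6>0; P2→R gives 8>7; P3→X gives 8>2]
(D,R,X): not NE [P1→C gives 7>0]
(D,R,Y): not NE [P1→C gives 9>0; P3→X gives 9>3]
(D,R,Z): not NE [P2→P gives 9>2; P3→X gives 9>0]
(D,R,W): not NE [P1→C gives 6>1; P3→X gives 9>0]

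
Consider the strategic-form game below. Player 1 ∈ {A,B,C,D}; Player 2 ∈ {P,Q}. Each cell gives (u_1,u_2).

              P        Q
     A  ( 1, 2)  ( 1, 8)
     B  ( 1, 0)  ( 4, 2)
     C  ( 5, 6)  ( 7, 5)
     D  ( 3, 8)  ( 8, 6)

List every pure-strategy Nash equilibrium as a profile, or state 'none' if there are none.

NE set: (C,P)

(A,P): not NE [P1→C gives 5>1; P2→Q gives 8>2]
(A,Q): not NE [P1→D gives 8>1]
(B,P): not NE [P1→C gives 5>1; P2→Q gives 2>0]
(B,Q): not NE [P1→D gives 8>4]
(C,P): NE
(C,Q): not NE [P1→D gives 8>7; P2→P gives 6>5]
(D,P): not NE [P1→C gives 5>3]
(D,Q): not NE [P2→P gives 8>6]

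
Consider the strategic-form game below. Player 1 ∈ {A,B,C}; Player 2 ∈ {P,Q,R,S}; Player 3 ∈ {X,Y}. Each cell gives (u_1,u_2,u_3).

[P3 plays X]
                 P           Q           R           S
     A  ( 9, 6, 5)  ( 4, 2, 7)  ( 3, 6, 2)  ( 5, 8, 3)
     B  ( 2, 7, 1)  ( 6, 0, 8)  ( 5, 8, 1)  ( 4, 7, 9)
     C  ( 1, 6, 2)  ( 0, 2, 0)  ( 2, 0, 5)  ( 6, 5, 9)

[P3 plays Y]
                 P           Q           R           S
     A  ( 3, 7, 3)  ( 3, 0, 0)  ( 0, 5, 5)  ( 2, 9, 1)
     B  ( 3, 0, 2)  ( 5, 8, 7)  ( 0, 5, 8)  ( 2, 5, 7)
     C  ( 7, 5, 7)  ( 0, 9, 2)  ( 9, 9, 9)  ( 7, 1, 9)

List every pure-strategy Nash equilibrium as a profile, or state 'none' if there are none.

(A,P,X): not NE [P2→S gives 8>6]
(A,P,Y): not NE [P1→C gives 7>3; P2→S gives 9>7; P3→X gives 5>3]
(A,Q,X): not NE [P1→B gives 6>4; P2→S gives 8>2]
(A,Q,Y): not NE [P1→B gives 5>3; P2→S gives 9>0; P3→X gives 7>0]
(A,R,X): not NE [P1→B gives 5>3; P2→S gives 8>6; P3→Y gives 5>2]
(A,R,Y): not NE [P1→C gives 9>0; P2→S gives 9>5]
(A,S,X): not NE [P1→C gives 6>5]
(A,S,Y): not NE [P1→C gives 7>2; P3→X gives 3>1]
(B,P,X): not NE [P1→A gives 9>2; P2→R gives 8>7; P3→Y gives 2>1]
(B,P,Y): not NE [P1→C gives 7>3; P2→Q gives 8>0]
(B,Q,X): not NE [P2→R gives 8>0]
(B,Q,Y): not NE [P3→X gives 8>7]
(B,R,X): not NE [P3→Y gives 8>1]
(B,R,Y): not NE [P1→C gives 9>0; P2→Q gives 8>5]
(B,S,X): not NE [P1→C gives 6>4; P2→R gives 8>7]
(B,S,Y): not NE [P1→C gives 7>2; P2→Q gives 8>5; P3→X gives 9>7]
(C,P,X): not NE [P1→A gives 9>1; P3→Y gives 7>2]
(C,P,Y): not NE [P2→R gives 9>5]
(C,Q,X): not NE [P1→B gives 6>0; P2→P gives 6>2; P3→Y gives 2>0]
(C,Q,Y): not NE [P1→B gives 5>0]
(C,R,X): not NE [P1→B gives 5>2; P2→P gives 6>0; P3→Y gives 9>5]
(C,R,Y): NE
(C,S,X): not NE [P2→P gives 6>5]
(C,S,Y): not NE [P2→R gives 9>1]

PSNE = {(C,R,Y)}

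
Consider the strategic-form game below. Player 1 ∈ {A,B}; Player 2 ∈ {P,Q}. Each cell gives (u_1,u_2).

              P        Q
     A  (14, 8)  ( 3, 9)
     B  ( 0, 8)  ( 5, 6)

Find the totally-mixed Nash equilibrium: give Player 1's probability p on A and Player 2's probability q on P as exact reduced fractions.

p=2/3, q=1/8

P1 indiff ⇒ q·14+(1-q)·3 = q·0+(1-q)·5 ⇒ q(14) = (1-q)(2) ⇒ q = 1/8
P2 indiff ⇒ p·8+(1-p)·8 = p·9+(1-p)·6 ⇒ p(-1) = (1-p)(-2) ⇒ p = 2/3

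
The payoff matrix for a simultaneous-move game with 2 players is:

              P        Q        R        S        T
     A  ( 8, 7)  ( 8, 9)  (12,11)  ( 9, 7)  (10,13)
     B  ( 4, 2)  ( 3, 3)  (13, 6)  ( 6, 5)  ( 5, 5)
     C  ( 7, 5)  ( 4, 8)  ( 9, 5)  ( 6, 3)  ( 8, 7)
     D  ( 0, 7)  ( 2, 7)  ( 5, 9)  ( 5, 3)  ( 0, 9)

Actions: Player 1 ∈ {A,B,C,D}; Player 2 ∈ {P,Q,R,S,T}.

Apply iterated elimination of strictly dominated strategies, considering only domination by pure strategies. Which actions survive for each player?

P1 drop C (A beats it: P:8>7 Q:8>4 R:12>9 S:9>6 T:10>8)
P1 drop D (A beats it: P:8>0 Q:8>2 R:12>5 S:9>5 T:10>0)
P2 drop P (Q beats it: A:9>7 B:3>2)
P2 drop Q (R beats it: A:11>9 B:6>3)
P2 drop S (R beats it: A:11>7 B:6>5)
P1→{A,B} P2→{R,T}

IESDS → P1:{A,B} P2:{R,T}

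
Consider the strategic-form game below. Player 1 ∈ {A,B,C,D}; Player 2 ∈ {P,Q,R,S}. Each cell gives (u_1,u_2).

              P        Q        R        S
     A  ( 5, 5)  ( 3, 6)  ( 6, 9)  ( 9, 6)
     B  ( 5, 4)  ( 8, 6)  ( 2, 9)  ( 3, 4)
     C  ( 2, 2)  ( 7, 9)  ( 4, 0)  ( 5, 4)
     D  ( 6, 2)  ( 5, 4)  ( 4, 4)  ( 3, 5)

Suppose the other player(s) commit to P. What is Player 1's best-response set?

u_1(A vs P) = 5
u_1(B vs P) = 5
u_1(C vs P) = 2
u_1(D vs P) = 6
max payoff 6 at {D}

BR_1 = {D}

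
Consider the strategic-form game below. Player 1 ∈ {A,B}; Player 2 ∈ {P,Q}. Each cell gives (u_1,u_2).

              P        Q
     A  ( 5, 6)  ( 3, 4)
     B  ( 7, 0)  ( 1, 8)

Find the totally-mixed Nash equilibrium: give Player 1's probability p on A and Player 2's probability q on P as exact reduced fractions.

P1 mixes 4/5 on A; P2 mixes 1/2 on P

P1 indiff ⇒ q·5+(1-q)·3 = q·7+(1-q)·1 ⇒ q(-2) = (1-q)(-2) ⇒ q = 1/2
P2 indiff ⇒ p·6+(1-p)·0 = p·4+(1-p)·8 ⇒ p(2) = (1-p)(8) ⇒ p = 4/5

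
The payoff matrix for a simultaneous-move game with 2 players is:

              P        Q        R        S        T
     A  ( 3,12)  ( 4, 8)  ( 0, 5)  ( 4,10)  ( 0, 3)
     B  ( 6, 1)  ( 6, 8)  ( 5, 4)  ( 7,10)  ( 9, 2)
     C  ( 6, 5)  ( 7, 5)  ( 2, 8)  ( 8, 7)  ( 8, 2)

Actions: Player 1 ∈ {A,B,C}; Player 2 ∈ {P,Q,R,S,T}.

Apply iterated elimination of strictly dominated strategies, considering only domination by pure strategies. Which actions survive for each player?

P1 drop A (B beats it: P:6>3 Q:6>4 R:5>0 S:7>4 T:9>0)
P2 drop P (R beats it: B:4>1 C:8>5)
P2 drop Q (S beats it: B:10>8 C:7>5)
P2 drop T (R beats it: B:4>2 C:8>2)
P1→{B,C} P2→{R,S}

Survivors P1:{B,C} P2:{R,S}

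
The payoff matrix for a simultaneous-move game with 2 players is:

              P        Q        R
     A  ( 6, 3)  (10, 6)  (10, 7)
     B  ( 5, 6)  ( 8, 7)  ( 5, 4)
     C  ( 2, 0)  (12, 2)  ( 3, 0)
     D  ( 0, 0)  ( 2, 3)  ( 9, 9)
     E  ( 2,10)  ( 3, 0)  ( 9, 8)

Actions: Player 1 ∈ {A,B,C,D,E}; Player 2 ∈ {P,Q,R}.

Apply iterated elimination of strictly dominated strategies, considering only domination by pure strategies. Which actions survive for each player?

P1 drop B (A beats it: P:6>5 Q:10>8 R:10>5)
P1 drop D (A beats it: P:6>0 Q:10>2 R:10>9)
P1 drop E (A beats it: P:6>2 Q:10>3 R:10>9)
P2 drop P (Q beats it: A:6>3 C:2>0)
P1→{A,C} P2→{Q,R}

IESDS → P1:{A,C} P2:{Q,R}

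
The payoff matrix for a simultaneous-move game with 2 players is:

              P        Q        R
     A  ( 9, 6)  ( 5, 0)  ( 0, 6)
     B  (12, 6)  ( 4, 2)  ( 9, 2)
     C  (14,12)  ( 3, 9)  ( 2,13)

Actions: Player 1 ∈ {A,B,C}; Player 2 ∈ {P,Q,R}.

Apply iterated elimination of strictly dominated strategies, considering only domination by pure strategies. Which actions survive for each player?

IESDS → P1:{B,C} P2:{P,R}

P2 drop Q (P beats it: A:6>0 B:6>2 C:12>9)
P1 drop A (B beats it: P:12>9 R:9>0)
P1→{B,C} P2→{P,R}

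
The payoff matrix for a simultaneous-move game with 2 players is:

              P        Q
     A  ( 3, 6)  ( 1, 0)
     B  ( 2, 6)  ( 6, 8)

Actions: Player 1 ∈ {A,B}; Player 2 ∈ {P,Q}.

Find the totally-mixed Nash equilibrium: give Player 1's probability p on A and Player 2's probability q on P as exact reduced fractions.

P1 indiff ⇒ q·3+(1-q)·1 = q·2+(1-q)·6 ⇒ q(1) = (1-q)(5) ⇒ q = 5/6
P2 indiff ⇒ p·6+(1-p)·6 = p·0+(1-p)·8 ⇒ p(6) = (1-p)(2) ⇒ p = 1/4

(p,q) = (1/4, 5/6)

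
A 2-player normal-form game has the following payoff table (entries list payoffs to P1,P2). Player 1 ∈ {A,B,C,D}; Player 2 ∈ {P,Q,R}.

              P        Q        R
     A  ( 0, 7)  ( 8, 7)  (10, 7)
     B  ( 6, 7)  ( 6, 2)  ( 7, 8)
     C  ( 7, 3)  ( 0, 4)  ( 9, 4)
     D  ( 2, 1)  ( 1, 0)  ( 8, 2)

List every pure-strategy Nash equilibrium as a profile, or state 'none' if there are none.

(A,P): not NE [P1→C gives 7>0]
(A,Q): NE
(A,R): NE
(B,P): not NE [P1→C gives 7>6; P2→R gives 8>7]
(B,Q): not NE [P1→A gives 8>6; P2→R gives 8>2]
(B,R): not NE [P1→A gives 10>7]
(C,P): not NE [P2→R gives 4>3]
(C,Q): not NE [P1→A gives 8>0]
(C,R): not NE [P1→A gives 10>9]
(D,P): not NE [P1→C gives 7>2; P2→R gives 2>1]
(D,Q): not NE [P1→A gives 8>1; P2→R gives 2>0]
(D,R): not NE [P1→A gives 10>8]

NE set: (A,Q), (A,R)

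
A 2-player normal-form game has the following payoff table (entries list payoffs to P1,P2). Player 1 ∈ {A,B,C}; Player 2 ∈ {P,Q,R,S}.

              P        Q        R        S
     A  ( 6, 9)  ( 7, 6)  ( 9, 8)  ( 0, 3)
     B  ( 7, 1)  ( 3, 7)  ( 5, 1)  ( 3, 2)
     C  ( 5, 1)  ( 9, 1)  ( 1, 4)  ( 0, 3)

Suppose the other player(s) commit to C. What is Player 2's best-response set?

u_2(P vs C) = 1
u_2(Q vs C) = 1
u_2(R vs C) = 4
u_2(S vs C) = 3
max payoff 4 at {R}

argmax u_2 = {R}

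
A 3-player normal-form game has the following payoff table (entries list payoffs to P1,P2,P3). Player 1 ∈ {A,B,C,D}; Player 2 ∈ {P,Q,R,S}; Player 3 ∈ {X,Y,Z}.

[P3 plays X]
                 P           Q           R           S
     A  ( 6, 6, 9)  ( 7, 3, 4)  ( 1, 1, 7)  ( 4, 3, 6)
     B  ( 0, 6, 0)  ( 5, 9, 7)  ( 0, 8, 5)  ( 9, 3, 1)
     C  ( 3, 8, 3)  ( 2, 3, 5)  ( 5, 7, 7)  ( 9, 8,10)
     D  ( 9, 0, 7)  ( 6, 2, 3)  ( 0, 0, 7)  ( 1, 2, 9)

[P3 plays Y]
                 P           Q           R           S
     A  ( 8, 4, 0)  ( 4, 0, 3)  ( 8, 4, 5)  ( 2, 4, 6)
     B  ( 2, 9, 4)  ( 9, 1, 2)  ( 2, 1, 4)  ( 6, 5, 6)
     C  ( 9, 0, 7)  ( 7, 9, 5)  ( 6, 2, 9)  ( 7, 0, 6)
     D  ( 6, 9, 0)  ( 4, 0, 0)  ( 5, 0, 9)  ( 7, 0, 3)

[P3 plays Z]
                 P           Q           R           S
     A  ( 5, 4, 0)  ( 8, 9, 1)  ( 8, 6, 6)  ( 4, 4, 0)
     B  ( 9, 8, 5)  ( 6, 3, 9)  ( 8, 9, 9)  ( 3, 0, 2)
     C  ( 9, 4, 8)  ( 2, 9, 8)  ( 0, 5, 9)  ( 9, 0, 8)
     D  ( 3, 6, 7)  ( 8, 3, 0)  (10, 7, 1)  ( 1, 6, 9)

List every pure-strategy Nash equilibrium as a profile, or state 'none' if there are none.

(A,P,X): not NE [P1→D gives 9>6]
(A,P,Y): not NE [P1→C gives 9>8; P3→X gives 9>0]
(A,P,Z): not NE [P1→C gives 9>5; P2→Q gives 9>4; P3→X gives 9>0]
(A,Q,X): not NE [P2→P gives 6>3]
(A,Q,Y): not NE [P1→B gives 9>4; P2→S gives 4>0; P3→X gives 4>3]
(A,Q,Z): not NE [P3→X gives 4>1]
(A,R,X): not NE [P1→C gives 5>1; P2→P gives 6>1]
(A,R,Y): not NE [P3→X gives 7>5]
(A,R,Z): not NE [P1→D gives 10>8; P2→Q gives 9>6; P3→X gives 7>6]
(A,S,X): not NE [P1→C gives 9>4; P2→P gives 6>3]
(A,S,Y): not NE [P1→D gives 7>2]
(A,S,Z): not NE [P1→C gives 9>4; P2→Q gives 9>4; P3→Y gives 6>0]
(B,P,X): not NE [P1→D gives 9>0; P2→Q gives 9>6; P3→Z gives 5>0]
(B,P,Y): not NE [P1→C gives 9>2; P3→Z gives 5>4]
(B,P,Z): not NE [P2→R gives 9>8]
(B,Q,X): not NE [P1→A gives 7>5; P3→Z gives 9>7]
(B,Q,Y): not NE [P2→P gives 9>1; P3→Z gives 9>2]
(B,Q,Z): not NE [P1→D gives 8>6; P2→R gives 9>3]
(B,R,X): not NE [P1→C gives 5>0; P2→Q gives 9>8; P3→Z gives 9>5]
(B,R,Y): not NE [P1→A gives 8>2; P2→P gives 9>1; P3→Z gives 9>4]
(B,R,Z): not NE [P1→D gives 10>8]
(B,S,X): not NE [P2→Q gives 9>3; P3→Y gives 6>1]
(B,S,Y): not NE [P1→D gives 7>6; P2→P gives 9>5]
(B,S,Z): not NE [P1→C gives 9>3; P2→R gives 9>0; P3→Y gives 6>2]
(C,P,X): not NE [P1→D gives 9>3; P3→Z gives 8>3]
(C,P,Y): not NE [P2→Q gives 9>0; P3→Z gives 8>7]
(C,P,Z): not NE [P2→Q gives 9>4]
(C,Q,X): not NE [P1→A gives 7>2; P2→S gives 8>3; P3→Z gives 8>5]
(C,Q,Y): not NE [P1→B gives 9>7; P3→Z gives 8>5]
(C,Q,Z): not NE [P1→D gives 8>2]
(C,R,X): not NE [P2→S gives 8>7; P3→Z gives 9>7]
(C,R,Y): not NE [P1→A gives 8>6; P2→Q gives 9>2]
(C,R,Z): not NE [P1→D gives 10>0; P2→Q gives 9>5]
(C,S,X): NE
(C,S,Y): not NE [P2→Q gives 9>0; P3→X gives 10>6]
(C,S,Z): not NE [P2→Q gives 9>0; P3→X gives 10>8]
(D,P,X): not NE [P2→S gives 2>0]
(D,P,Y): not NE [P1→C gives 9>6; P3→Z gives 7>0]
(D,P,Z): not NE [P1→C gives 9>3; P2→R gives 7>6]
(D,Q,X): not NE [P1→A gives 7>6]
(D,Q,Y): not NE [P1→B gives 9>4; P2→P gives 9>0; P3→X gives 3>0]
(D,Q,Z): not NE [P2→R gives 7>3; P3→X gives 3>0]
(D,R,X): not NE [P1→C gives 5>0; P2→S gives 2>0; P3→Y gives 9>7]
(D,R,Y): not NE [P1→A gives 8>5; P2→P gives 9>0]
(D,R,Z): not NE [P3→Y gives 9>1]
(D,S,X): not NE [P1→C gives 9>1]
(D,S,Y): not NE [P2→P gives 9>0; P3→Z gives 9>3]
(D,S,Z): not NE [P1→C gives 9>1; P2→R gives 7>6]

Nash profiles: (C,S,X)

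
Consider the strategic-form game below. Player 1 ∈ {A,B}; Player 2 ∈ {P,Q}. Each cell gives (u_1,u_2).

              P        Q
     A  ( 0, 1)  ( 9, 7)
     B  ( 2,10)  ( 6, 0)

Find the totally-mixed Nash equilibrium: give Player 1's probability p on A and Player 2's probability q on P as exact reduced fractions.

(p,q) = (5/8, 3/5)

P1 indiff ⇒ q·0+(1-q)·9 = q·2+(1-q)·6 ⇒ q(-2) = (1-q)(-3) ⇒ q = 3/5
P2 indiff ⇒ p·1+(1-p)·10 = p·7+(1-p)·0 ⇒ p(-6) = (1-p)(-10) ⇒ p = 5/8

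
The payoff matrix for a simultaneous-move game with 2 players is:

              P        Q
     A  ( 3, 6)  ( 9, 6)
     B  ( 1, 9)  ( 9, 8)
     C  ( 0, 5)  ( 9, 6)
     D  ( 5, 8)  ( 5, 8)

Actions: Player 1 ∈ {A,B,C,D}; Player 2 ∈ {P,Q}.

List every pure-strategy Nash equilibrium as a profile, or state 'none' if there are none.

Nash profiles: (A,Q), (C,Q), (D,P)

(A,P): not NE [P1→D gives 5>3]
(A,Q): NE
(B,P): not NE [P1→D gives 5>1]
(B,Q): not NE [P2→P gives 9>8]
(C,P): not NE [P1→D gives 5>0; P2→Q gives 6>5]
(C,Q): NE
(D,P): NE
(D,Q): not NE [P1→C gives 9>5]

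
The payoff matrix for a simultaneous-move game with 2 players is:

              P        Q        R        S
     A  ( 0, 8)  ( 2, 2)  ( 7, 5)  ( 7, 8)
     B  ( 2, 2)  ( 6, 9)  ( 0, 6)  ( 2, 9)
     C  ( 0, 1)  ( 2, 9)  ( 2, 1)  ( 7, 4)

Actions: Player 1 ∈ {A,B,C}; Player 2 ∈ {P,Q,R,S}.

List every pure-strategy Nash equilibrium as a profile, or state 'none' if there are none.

(A,P): not NE [P1→B gives 2>0]
(A,Q): not NE [P1→B gives 6>2; P2→S gives 8>2]
(A,R): not NE [P2→S gives 8>5]
(A,S): NE
(B,P): not NE [P2→S gives 9>2]
(B,Q): NE
(B,R): not NE [P1→A gives 7>0; P2→S gives 9>6]
(B,S): not NE [P1→C gives 7>2]
(C,P): not NE [P1→B gives 2>0; P2→Q gives 9>1]
(C,Q): not NE [P1→B gives 6>2]
(C,R): not NE [P1→A gives 7>2; P2→Q gives 9>1]
(C,S): not NE [P2→Q gives 9>4]

NE set: (A,S), (B,Q)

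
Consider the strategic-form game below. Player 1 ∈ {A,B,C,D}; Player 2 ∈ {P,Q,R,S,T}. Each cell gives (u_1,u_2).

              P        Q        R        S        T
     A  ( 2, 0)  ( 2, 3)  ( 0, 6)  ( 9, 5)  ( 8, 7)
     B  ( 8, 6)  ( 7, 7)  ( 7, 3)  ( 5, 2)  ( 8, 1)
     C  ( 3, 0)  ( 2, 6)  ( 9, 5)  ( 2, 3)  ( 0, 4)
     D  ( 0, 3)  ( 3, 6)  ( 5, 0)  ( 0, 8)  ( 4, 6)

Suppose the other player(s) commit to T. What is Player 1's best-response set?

BR_1 = {A,B}

u_1(A vs T) = 8
u_1(B vs T) = 8
u_1(C vs T) = 0
u_1(D vs T) = 4
max payoff 8 at {A,B}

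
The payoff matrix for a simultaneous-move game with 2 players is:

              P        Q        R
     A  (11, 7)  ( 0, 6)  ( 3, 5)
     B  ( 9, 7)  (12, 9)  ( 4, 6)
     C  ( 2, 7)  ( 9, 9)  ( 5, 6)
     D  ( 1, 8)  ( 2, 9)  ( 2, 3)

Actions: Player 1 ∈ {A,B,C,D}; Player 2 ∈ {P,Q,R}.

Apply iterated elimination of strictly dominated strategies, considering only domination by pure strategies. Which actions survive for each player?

P1 drop D (B beats it: P:9>1 Q:12>2 R:4>2)
P2 drop R (P beats it: A:7>5 B:7>6 C:7>6)
P1 drop C (B beats it: P:9>2 Q:12>9)
P1→{A,B} P2→{P,Q}

IESDS → P1:{A,B} P2:{P,Q}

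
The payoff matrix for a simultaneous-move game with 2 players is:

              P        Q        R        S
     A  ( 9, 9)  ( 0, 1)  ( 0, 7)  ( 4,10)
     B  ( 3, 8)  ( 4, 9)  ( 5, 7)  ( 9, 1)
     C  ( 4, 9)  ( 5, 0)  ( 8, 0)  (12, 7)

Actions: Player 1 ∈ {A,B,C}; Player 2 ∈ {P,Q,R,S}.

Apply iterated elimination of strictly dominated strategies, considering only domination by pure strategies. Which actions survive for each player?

P1 drop B (C beats it: P:4>3 Q:5>4 R:8>5 S:12>9)
P2 drop Q (P beats it: A:9>1 C:9>0)
P2 drop R (P beats it: A:9>7 C:9>0)
P1→{A,C} P2→{P,S}

Remaining: P1:{A,C} P2:{P,S}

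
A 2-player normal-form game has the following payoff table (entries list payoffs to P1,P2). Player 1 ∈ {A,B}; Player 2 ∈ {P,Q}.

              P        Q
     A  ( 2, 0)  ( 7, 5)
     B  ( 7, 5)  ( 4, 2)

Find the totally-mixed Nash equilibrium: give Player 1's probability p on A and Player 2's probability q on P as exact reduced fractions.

P1 indiff ⇒ q·2+(1-q)·7 = q·7+(1-q)·4 ⇒ q(-5) = (1-q)(-3) ⇒ q = 3/8
P2 indiff ⇒ p·0+(1-p)·5 = p·5+(1-p)·2 ⇒ p(-5) = (1-p)(-3) ⇒ p = 3/8

(p,q) = (3/8, 3/8)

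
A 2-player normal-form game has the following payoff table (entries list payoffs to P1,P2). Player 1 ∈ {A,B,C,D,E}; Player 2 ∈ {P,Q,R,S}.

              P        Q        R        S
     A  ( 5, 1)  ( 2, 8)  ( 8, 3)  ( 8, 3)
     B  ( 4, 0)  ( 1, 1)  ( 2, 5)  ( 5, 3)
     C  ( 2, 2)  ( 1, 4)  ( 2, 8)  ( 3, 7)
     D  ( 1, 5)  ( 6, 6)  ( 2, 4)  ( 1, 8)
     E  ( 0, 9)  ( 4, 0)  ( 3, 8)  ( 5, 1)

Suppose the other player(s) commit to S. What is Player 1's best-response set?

argmax u_1 = {A}

u_1(A vs S) = 8
u_1(B vs S) = 5
u_1(C vs S) = 3
u_1(D vs S) = 1
u_1(E vs S) = 5
max payoff 8 at {A}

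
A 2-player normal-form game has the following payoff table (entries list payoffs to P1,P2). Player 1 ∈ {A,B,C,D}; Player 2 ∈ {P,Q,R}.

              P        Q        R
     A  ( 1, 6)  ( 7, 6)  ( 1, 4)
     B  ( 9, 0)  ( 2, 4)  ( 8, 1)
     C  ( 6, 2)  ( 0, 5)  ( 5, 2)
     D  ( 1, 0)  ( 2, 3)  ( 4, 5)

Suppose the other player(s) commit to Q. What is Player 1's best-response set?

argmax u_1 = {A}

u_1(A vs Q) = 7
u_1(B vs Q) = 2
u_1(C vs Q) = 0
u_1(D vs Q) = 2
max payoff 7 at {A}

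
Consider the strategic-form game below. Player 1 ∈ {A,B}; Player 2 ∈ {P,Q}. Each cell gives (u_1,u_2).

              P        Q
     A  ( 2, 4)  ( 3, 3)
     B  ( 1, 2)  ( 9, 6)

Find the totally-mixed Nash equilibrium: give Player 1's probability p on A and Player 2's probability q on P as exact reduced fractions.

p=4/5, q=6/7

P1 indiff ⇒ q·2+(1-q)·3 = q·1+(1-q)·9 ⇒ q(1) = (1-q)(6) ⇒ q = 6/7
P2 indiff ⇒ p·4+(1-p)·2 = p·3+(1-p)·6 ⇒ p(1) = (1-p)(4) ⇒ p = 4/5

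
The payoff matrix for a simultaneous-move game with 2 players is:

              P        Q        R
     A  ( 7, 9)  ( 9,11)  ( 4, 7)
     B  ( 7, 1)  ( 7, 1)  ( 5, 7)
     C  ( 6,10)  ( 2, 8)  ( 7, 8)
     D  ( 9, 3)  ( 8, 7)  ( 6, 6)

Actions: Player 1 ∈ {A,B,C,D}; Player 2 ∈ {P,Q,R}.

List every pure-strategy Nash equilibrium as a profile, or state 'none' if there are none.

Nash profiles: (A,Q)

(A,P): not NE [P1→D gives 9>7; P2→Q gives 11>9]
(A,Q): NE
(A,R): not NE [P1→C gives 7>4; P2→Q gives 11>7]
(B,P): not NE [P1→D gives 9>7; P2→R gives 7>1]
(B,Q): not NE [P1→A gives 9>7; P2→R gives 7>1]
(B,R): not NE [P1→C gives 7>5]
(C,P): not NE [P1→D gives 9>6]
(C,Q): not NE [P1→A gives 9>2; P2→P gives 10>8]
(C,R): not NE [P2→P gives 10>8]
(D,P): not NE [P2→Q gives 7>3]
(D,Q): not NE [P1→A gives 9>8]
(D,R): not NE [P1→C gives 7>6; P2→Q gives 7>6]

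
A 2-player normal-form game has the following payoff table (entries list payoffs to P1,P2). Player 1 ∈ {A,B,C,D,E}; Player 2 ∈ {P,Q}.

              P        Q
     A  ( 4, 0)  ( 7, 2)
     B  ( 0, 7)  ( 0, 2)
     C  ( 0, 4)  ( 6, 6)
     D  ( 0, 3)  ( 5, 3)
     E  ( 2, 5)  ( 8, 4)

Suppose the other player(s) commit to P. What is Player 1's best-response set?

u_1(A vs P) = 4
u_1(B vs P) = 0
u_1(C vs P) = 0
u_1(D vs P) = 0
u_1(E vs P) = 2
max payoff 4 at {A}

argmax u_1 = {A}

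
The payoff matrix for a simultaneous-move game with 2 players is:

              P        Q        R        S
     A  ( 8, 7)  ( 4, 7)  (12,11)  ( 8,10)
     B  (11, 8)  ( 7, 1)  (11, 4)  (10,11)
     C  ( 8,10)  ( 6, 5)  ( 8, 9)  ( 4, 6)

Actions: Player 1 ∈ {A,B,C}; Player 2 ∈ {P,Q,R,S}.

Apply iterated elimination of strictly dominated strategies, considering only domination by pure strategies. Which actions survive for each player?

P1 drop C (B beats it: P:11>8 Q:7>6 R:11>8 S:10>4)
P2 drop P (S beats it: A:10>7 B:11>8)
P2 drop Q (R beats it: A:11>7 B:4>1)
P1→{A,B} P2→{R,S}

IESDS → P1:{A,B} P2:{R,S}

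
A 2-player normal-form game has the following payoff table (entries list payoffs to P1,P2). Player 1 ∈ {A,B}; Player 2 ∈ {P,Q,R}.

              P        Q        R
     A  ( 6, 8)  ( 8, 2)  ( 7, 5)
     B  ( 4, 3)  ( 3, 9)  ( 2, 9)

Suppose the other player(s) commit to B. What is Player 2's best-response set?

u_2(P vs B) = 3
u_2(Q vs B) = 9
u_2(R vs B) = 9
max payoff 9 at {Q,R}

BR_2 = {Q,R}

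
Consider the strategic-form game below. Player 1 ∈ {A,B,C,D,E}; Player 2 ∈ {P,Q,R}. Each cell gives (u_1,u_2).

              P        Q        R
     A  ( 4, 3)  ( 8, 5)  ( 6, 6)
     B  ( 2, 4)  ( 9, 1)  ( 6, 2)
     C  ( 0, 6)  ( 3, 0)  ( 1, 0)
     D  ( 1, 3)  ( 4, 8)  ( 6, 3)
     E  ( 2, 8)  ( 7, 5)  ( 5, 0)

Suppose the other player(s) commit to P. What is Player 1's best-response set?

BR_1 = {A}

u_1(A vs P) = 4
u_1(B vs P) = 2
u_1(C vs P) = 0
u_1(D vs P) = 1
u_1(E vs P) = 2
max payoff 4 at {A}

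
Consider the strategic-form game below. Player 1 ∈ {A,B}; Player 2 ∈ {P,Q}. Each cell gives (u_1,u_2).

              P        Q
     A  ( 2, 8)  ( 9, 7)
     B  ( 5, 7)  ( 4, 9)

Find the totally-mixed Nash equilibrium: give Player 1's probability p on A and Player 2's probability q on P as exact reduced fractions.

P1 indiff ⇒ q·2+(1-q)·9 = q·5+(1-q)·4 ⇒ q(-3) = (1-q)(-5) ⇒ q = 5/8
P2 indiff ⇒ p·8+(1-p)·7 = p·7+(1-p)·9 ⇒ p(1) = (1-p)(2) ⇒ p = 2/3

P1 mixes 2/3 on A; P2 mixes 5/8 on P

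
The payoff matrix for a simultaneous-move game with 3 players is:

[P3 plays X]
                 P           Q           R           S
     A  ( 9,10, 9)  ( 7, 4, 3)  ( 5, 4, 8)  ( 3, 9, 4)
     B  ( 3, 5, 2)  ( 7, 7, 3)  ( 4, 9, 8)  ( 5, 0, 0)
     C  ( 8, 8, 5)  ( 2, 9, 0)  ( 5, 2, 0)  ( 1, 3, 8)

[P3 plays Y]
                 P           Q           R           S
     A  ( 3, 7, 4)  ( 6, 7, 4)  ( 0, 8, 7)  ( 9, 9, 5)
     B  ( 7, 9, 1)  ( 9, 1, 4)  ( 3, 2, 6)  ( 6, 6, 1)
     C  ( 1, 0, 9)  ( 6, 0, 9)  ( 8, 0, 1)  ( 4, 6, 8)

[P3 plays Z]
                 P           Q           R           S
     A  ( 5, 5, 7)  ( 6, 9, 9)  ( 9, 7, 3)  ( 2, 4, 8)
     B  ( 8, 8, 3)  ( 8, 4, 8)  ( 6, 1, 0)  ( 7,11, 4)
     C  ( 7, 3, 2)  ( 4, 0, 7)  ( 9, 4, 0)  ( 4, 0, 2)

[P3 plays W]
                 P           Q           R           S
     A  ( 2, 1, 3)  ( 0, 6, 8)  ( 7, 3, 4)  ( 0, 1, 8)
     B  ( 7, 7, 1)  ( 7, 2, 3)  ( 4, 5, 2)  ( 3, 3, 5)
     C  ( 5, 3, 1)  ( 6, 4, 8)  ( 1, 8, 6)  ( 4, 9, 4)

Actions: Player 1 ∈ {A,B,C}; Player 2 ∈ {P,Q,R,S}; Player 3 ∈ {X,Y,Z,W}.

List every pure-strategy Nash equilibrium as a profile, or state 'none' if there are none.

PSNE = {(A,P,X)}

(A,P,X): NE
(A,P,Y): not NE [P1→B gives 7>3; P2→S gives 9>7; P3→X gives 9>4]
(A,P,Z): not NE [P1→B gives 8>5; P2→Q gives 9>5; P3→X gives 9>7]
(A,P,W): not NE [P1→B gives 7>2; P2→Q gives 6>1; P3→X gives 9>3]
(A,Q,X): not NE [P2→P gives 10>4; P3→Z gives 9>3]
(A,Q,Y): not NE [P1→B gives 9>6; P2→S gives 9>7; P3→Z gives 9>4]
(A,Q,Z): not NE [P1→B gives 8>6]
(A,Q,W): not NE [P1→B gives 7>0; P3→Z gives 9>8]
(A,R,X): not NE [P2→P gives 10>4]
(A,R,Y): not NE [P1→C gives 8>0; P2→S gives 9>8; P3→X gives 8>7]
(A,R,Z): not NE [P2→Q gives 9>7; P3→X gives 8>3]
(A,R,W): not NE [P2→Q gives 6>3; P3→X gives 8>4]
(A,S,X): not NE [P1→B gives 5>3; P2→P gives 10>9; P3→W gives 8>4]
(A,S,Y): not NE [P3→W gives 8>5]
(A,S,Z): not NE [P1→B gives 7>2; P2→Q gives 9>4]
(A,S,W): not NE [P1→C gives 4>0; P2→Q gives 6>1]
(B,P,X): not NE [P1→A gives 9>3; P2→R gives 9>5; P3→Z gives 3>2]
(B,P,Y): not NE [P3→Z gives 3>1]
(B,P,Z): not NE [P2→S gives 11>8]
(B,P,W): not NE [P3→Z gives 3>1]
(B,Q,X): not NE [P2→R gives 9>7; P3→Z gives 8>3]
(B,Q,Y): not NE [P2→P gives 9>1; P3→Z gives 8>4]
(B,Q,Z): not NE [P2→S gives 11>4]
(B,Q,W): not NE [P2→P gives 7>2; P3→Z gives 8>3]
(B,R,X): not NE [P1→C gives 5>4]
(B,R,Y): not NE [P1→C gives 8>3; P2→P gives 9>2; P3→X gives 8>6]
(B,R,Z): not NE [P1→C gives 9>6; P2→S gives 11>1; P3→X gives 8>0]
(B,R,W): not NE [P1→A gives 7>4; P2→P gives 7>5; P3→X gives 8>2]
(B,S,X): not NE [P2→R gives 9>0; P3→W gives 5>0]
(B,S,Y): not NE [P1→A gives 9>6; P2→P gives 9>6; P3→W gives 5>1]
(B,S,Z): not NE [P3→W gives 5>4]
(B,S,W): not NE [P1→C gives 4>3; P2→P gives 7>3]
(C,P,X): not NE [P1→A gives 9>8; P2→Q gives 9>8; P3→Y gives 9>5]
(C,P,Y): not NE [P1→B gives 7>1; P2→S gives 6>0]
(C,P,Z): not NE [P1→B gives 8>7; P2→R gives 4>3; P3→Y gives 9>2]
(C,P,W): not NE [P1→B gives 7>5; P2→S gives 9>3; P3→Y gives 9>1]
(C,Q,X): not NE [P1→B gives 7>2; P3→Y gives 9>0]
(C,Q,Y): not NE [P1→B gives 9>6; P2→S gives 6>0]
(C,Q,Z): not NE [P1→B gives 8>4; P2→R gives 4>0; P3→Y gives 9>7]
(C,Q,W): not NE [P1→B gives 7>6; P2→S gives 9>4; P3→Y gives 9>8]
(C,R,X): not NE [P2→Q gives 9>2; P3→W gives 6>0]
(C,R,Y): not NE [P2→S gives 6>0; P3→W gives 6>1]
(C,R,Z): not NE [P3→W gives 6>0]
(C,R,W): not NE [P1→A gives 7>1; P2→S gives 9>8]
(C,S,X): not NE [P1→B gives 5>1; P2→Q gives 9>3]
(C,S,Y): not NE [P1→A gives 9>4]
(C,S,Z): not NE [P1→B gives 7>4; P2→R gives 4>0; P3→Y gives 8>2]
(C,S,W): not NE [P3→Y gives 8>4]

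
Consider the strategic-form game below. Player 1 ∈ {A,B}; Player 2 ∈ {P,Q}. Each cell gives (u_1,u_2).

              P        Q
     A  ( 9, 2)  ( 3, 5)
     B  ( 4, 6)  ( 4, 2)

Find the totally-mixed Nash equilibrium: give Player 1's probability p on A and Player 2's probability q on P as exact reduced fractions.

p=4/7, q=1/6

P1 indiff ⇒ q·9+(1-q)·3 = q·4+(1-q)·4 ⇒ q(5) = (1-q)(1) ⇒ q = 1/6
P2 indiff ⇒ p·2+(1-p)·6 = p·5+(1-p)·2 ⇒ p(-3) = (1-p)(-4) ⇒ p = 4/7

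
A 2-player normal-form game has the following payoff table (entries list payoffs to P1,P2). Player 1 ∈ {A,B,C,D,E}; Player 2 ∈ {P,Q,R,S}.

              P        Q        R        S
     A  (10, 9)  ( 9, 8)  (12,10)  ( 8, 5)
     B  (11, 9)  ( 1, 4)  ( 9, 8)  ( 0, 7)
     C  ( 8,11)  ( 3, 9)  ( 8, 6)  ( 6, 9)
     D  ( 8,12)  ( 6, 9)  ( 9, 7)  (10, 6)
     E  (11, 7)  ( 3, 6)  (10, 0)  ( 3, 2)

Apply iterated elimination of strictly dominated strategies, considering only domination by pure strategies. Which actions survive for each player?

IESDS → P1:{A,B,E} P2:{P,R}

P1 drop C (A beats it: P:10>8 Q:9>3 R:12>8 S:8>6)
P2 drop Q (P beats it: A:9>8 B:9>4 D:12>9 E:7>6)
P2 drop S (P beats it: A:9>5 B:9>7 D:12>6 E:7>2)
P1 drop D (A beats it: P:10>8 R:12>9)
P1→{A,B,E} P2→{P,R}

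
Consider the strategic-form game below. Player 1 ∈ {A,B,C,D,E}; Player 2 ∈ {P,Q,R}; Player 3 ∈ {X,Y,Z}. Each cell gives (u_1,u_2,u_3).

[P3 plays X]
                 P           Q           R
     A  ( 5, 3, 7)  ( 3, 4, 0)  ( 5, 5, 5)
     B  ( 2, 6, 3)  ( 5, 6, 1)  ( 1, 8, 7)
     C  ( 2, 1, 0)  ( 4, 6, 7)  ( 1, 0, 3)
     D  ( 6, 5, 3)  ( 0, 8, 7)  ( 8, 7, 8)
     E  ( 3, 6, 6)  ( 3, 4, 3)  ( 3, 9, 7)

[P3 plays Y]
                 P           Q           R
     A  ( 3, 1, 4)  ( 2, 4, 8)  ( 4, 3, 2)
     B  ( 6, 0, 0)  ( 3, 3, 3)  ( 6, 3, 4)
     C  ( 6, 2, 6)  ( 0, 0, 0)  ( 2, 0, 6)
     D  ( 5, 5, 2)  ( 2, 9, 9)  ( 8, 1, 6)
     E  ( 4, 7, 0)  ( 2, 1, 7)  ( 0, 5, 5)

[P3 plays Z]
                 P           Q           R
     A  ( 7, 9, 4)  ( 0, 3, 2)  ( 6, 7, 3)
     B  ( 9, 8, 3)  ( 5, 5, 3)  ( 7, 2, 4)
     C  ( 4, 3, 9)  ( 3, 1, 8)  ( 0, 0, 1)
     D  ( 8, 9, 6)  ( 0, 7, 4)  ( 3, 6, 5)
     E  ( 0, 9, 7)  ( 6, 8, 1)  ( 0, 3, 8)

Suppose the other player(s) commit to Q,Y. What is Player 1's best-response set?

u_1(A vs Q,Y) = 2
u_1(B vs Q,Y) = 3
u_1(C vs Q,Y) = 0
u_1(D vs Q,Y) = 2
u_1(E vs Q,Y) = 2
max payoff 3 at {B}

argmax u_1 = {B}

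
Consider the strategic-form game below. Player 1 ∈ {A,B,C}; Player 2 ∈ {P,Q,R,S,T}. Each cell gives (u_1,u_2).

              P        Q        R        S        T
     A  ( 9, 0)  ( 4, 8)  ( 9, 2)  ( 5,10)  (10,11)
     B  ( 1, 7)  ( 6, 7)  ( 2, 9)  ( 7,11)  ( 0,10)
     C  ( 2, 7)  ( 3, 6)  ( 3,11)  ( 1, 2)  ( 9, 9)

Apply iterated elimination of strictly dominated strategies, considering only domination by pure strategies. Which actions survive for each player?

P1 drop C (A beats it: P:9>2 Q:4>3 R:9>3 S:5>1 T:10>9)
P2 drop P (R beats it: A:2>0 B:9>7)
P2 drop Q (S beats it: A:10>8 B:11>7)
P2 drop R (S beats it: A:10>2 B:11>9)
P1→{A,B} P2→{S,T}

IESDS → P1:{A,B} P2:{S,T}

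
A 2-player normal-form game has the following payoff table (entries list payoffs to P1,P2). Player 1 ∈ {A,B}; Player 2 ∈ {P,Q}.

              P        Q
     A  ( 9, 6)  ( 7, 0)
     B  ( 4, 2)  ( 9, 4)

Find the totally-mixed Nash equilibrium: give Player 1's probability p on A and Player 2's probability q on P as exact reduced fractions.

P1 indiff ⇒ q·9+(1-q)·7 = q·4+(1-q)·9 ⇒ q(5) = (1-q)(2) ⇒ q = 2/7
P2 indiff ⇒ p·6+(1-p)·2 = p·0+(1-p)·4 ⇒ p(6) = (1-p)(2) ⇒ p = 1/4

p=1/4, q=2/7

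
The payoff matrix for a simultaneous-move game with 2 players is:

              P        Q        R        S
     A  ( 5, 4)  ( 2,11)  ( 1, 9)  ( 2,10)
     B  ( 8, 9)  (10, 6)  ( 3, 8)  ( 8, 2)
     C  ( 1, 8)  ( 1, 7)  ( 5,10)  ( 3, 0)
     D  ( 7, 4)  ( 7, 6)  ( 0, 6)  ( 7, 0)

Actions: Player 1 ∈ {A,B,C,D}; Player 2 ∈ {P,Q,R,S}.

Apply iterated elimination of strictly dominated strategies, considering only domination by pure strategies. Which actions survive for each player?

Survivors P1:{B,C} P2:{P,R}

P1 drop A (B beats it: P:8>5 Q:10>2 R:3>1 S:8>2)
P1 drop D (B beats it: P:8>7 Q:10>7 R:3>0 S:8>7)
P2 drop Q (P beats it: B:9>6 C:8>7)
P2 drop S (P beats it: B:9>2 C:8>0)
P1→{B,C} P2→{P,R}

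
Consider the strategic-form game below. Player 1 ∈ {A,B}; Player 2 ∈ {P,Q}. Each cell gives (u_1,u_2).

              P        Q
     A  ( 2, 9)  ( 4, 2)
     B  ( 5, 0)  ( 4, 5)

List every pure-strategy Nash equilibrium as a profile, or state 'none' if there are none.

(A,P): not NE [P1→B gives 5>2]
(A,Q): not NE [P2→P gives 9>2]
(B,P): not NE [P2→Q gives 5>0]
(B,Q): NE

Nash profiles: (B,Q)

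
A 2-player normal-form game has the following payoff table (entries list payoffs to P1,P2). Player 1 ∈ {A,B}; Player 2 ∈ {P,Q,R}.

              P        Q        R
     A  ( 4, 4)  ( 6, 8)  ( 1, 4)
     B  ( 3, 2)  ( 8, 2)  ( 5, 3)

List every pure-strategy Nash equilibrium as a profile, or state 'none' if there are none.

(A,P): not NE [P2→Q gives 8>4]
(A,Q): not NE [P1→B gives 8>6]
(A,R): not NE [P1→B gives 5>1; P2→Q gives 8>4]
(B,P): not NE [P1→A gives 4>3; P2→R gives 3>2]
(B,Q): not NE [P2→R gives 3>2]
(B,R): NE

PSNE = {(B,R)}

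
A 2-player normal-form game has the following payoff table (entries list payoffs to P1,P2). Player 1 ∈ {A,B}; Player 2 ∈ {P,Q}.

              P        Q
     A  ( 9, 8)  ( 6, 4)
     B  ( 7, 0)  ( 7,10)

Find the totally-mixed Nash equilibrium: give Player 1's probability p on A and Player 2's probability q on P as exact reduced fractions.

P1 indiff ⇒ q·9+(1-q)·6 = q·7+(1-q)·7 ⇒ q(2) = (1-q)(1) ⇒ q = 1/3
P2 indiff ⇒ p·8+(1-p)·0 = p·4+(1-p)·10 ⇒ p(4) = (1-p)(10) ⇒ p = 5/7

(p,q) = (5/7, 1/3)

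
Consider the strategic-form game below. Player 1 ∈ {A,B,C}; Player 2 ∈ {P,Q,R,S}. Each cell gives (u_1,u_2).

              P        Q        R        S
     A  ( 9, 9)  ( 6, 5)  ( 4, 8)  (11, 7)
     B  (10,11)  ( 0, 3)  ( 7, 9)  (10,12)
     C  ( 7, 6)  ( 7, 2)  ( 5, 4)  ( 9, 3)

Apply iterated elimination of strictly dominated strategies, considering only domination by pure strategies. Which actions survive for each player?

Survivors P1:{A,B} P2:{P,S}

P2 drop Q (P beats it: A:9>5 B:11>3 C:6>2)
P1 drop C (B beats it: P:10>7 R:7>5 S:10>9)
P2 drop R (P beats it: A:9>8 B:11>9)
P1→{A,B} P2→{P,S}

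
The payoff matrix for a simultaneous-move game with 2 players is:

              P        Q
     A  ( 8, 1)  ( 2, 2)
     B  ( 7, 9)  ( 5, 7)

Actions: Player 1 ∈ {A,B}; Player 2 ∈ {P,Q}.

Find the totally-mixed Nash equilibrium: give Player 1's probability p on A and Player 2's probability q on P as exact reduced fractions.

p=2/3, q=3/4

P1 indiff ⇒ q·8+(1-q)·2 = q·7+(1-q)·5 ⇒ q(1) = (1-q)(3) ⇒ q = 3/4
P2 indiff ⇒ p·1+(1-p)·9 = p·2+(1-p)·7 ⇒ p(-1) = (1-p)(-2) ⇒ p = 2/3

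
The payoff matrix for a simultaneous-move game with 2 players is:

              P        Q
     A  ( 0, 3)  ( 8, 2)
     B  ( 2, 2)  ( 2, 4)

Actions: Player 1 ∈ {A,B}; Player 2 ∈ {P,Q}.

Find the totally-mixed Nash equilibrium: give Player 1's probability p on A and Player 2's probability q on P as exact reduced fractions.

p=2/3, q=3/4

P1 indiff ⇒ q·0+(1-q)·8 = q·2+(1-q)·2 ⇒ q(-2) = (1-q)(-6) ⇒ q = 3/4
P2 indiff ⇒ p·3+(1-p)·2 = p·2+(1-p)·4 ⇒ p(1) = (1-p)(2) ⇒ p = 2/3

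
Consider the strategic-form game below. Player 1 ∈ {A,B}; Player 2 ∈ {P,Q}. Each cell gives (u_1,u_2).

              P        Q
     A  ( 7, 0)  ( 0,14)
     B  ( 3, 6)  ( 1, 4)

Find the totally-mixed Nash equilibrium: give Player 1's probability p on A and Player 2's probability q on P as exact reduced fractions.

P1 indiff ⇒ q·7+(1-q)·0 = q·3+(1-q)·1 ⇒ q(4) = (1-q)(1) ⇒ q = 1/5
P2 indiff ⇒ p·0+(1-p)·6 = p·14+(1-p)·4 ⇒ p(-14) = (1-p)(-2) ⇒ p = 1/8

P1 mixes 1/8 on A; P2 mixes 1/5 on P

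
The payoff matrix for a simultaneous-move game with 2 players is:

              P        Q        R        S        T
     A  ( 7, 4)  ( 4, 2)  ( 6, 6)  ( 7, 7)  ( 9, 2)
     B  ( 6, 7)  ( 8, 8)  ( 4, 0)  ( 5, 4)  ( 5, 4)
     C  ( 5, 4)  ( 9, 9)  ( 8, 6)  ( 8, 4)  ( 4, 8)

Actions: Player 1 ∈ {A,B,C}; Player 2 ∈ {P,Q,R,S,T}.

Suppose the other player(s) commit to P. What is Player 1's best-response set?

argmax u_1 = {A}

u_1(A vs P) = 7
u_1(B vs P) = 6
u_1(C vs P) = 5
max payoff 7 at {A}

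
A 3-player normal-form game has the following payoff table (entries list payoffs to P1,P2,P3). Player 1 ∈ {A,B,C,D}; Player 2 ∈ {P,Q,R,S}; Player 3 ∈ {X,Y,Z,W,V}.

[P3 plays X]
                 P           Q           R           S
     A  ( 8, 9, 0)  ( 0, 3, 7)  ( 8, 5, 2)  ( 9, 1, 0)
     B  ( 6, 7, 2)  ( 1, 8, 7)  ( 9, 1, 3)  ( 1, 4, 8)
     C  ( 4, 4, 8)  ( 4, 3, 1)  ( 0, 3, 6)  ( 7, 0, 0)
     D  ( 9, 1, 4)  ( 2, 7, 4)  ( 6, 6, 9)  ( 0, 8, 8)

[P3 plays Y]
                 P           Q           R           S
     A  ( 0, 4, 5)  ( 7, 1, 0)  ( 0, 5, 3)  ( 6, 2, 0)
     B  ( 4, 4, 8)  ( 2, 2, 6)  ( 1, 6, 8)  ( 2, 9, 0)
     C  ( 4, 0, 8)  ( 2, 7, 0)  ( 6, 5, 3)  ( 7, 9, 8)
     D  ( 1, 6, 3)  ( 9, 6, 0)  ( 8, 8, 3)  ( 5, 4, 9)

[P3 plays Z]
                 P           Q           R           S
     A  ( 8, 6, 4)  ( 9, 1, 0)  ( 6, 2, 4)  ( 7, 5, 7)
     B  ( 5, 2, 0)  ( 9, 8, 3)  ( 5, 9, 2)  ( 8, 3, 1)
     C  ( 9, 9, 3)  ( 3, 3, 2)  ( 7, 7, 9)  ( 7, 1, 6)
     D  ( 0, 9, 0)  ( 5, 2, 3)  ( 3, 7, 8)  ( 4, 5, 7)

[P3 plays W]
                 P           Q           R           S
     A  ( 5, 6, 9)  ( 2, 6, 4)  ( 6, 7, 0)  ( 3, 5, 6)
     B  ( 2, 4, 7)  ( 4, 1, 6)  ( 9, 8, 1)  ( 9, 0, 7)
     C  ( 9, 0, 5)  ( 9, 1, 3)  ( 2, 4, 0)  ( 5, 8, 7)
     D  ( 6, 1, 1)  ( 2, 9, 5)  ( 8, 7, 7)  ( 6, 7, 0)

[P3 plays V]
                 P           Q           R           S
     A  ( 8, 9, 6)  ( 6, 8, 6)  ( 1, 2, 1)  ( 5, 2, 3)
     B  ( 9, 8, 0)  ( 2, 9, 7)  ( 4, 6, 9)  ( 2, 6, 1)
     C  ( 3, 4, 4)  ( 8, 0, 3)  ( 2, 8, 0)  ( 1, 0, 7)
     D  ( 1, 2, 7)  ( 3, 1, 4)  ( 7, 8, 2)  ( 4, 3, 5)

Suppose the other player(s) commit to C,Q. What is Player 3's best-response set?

BR_3 = {W,V}

u_3(X vs C,Q) = 1
u_3(Y vs C,Q) = 0
u_3(Z vs C,Q) = 2
u_3(W vs C,Q) = 3
u_3(V vs C,Q) = 3
max payoff 3 at {W,V}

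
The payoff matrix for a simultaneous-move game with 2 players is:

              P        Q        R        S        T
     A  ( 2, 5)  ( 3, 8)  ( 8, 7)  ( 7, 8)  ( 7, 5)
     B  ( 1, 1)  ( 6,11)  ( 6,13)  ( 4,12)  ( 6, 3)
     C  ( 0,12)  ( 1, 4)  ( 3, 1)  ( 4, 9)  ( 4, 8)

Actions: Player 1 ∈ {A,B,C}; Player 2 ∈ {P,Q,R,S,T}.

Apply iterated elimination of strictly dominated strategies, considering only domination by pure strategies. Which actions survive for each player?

Survivors P1:{A,B} P2:{Q,R,S}

P1 drop C (A beats it: P:2>0 Q:3>1 R:8>3 S:7>4 T:7>4)
P2 drop P (Q beats it: A:8>5 B:11>1)
P2 drop T (Q beats it: A:8>5 B:11>3)
P1→{A,B} P2→{Q,R,S}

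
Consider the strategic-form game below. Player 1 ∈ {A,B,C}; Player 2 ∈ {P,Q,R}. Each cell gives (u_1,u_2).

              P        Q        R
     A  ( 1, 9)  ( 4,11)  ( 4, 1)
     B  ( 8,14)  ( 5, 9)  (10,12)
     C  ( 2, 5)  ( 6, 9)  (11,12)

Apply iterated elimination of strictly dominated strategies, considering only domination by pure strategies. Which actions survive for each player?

P1 drop A (B beats it: P:8>1 Q:5>4 R:10>4)
P2 drop Q (R beats it: B:12>9 C:12>9)
P1→{B,C} P2→{P,R}

Survivors P1:{B,C} P2:{P,R}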